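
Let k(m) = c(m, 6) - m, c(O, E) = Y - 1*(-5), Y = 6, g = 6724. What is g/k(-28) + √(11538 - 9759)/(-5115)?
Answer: 6724/39 - √1779/5115 ≈ 172.40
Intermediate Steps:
c(O, E) = 11 (c(O, E) = 6 - 1*(-5) = 6 + 5 = 11)
k(m) = 11 - m
g/k(-28) + √(11538 - 9759)/(-5115) = 6724/(11 - 1*(-28)) + √(11538 - 9759)/(-5115) = 6724/(11 + 28) + √1779*(-1/5115) = 6724/39 - √1779/5115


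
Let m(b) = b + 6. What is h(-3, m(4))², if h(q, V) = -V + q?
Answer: 169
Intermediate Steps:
m(b) = 6 + b
h(q, V) = q - V
h(-3, m(4))² = (-3 - (6 + 4))² = (-3 - 1*10)² = (-3 - 10)² = (-13)² = 169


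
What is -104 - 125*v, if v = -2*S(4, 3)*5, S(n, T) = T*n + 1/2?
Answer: 15521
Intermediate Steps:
S(n, T) = 1/2 + T*n (S(n, T) = T*n + 1/2 = 1/2 + T*n)
v = -125 (v = -2*(1/2 + 3*4)*5 = -2*(1/2 + 12)*5 = -2*25/2*5 = -25*5 = -125)
-104 - 125*v = -104 - 125*(-125) = -104 + 15625 = 15521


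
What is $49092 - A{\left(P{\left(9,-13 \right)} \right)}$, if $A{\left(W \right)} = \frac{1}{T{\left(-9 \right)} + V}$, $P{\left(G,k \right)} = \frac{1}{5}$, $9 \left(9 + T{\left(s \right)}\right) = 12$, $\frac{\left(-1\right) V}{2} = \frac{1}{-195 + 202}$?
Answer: $\frac{8198385}{167} \approx 49092.0$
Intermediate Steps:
$V = - \frac{2}{7}$ ($V = - \frac{2}{-195 + 202} = - \frac{2}{7} \approx -0.28571$)
$T{\left(s \right)} = - \frac{23}{3}$ ($T{\left(s \right)} = -9 + \frac{1}{9} \cdot 12 = -9 + \frac{4}{3} = - \frac{23}{3}$)
$P{\left(G,k \right)} = \frac{1}{5}$
$A{\left(W \right)} = - \frac{21}{167}$ ($A{\left(W \right)} = \frac{1}{- \frac{23}{3} - \frac{2}{7}} = \frac{1}{- \frac{167}{21}} = - \frac{21}{167}$)
$49092 - A{\left(P{\left(9,-13 \right)} \right)} = 49092 - - \frac{21}{167} = 49092 + \frac{21}{167} = \frac{8198385}{167}$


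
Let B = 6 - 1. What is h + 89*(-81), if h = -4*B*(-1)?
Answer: -7189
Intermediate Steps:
B = 5
h = 20 (h = -4*5*(-1) = -20*(-1) = 20)
h + 89*(-81) = 20 + 89*(-81) = 20 - 7209 = -7189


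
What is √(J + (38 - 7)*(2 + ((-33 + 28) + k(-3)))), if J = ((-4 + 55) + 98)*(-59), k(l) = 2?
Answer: I*√8822 ≈ 93.926*I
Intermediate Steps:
J = -8791 (J = (51 + 98)*(-59) = 149*(-59) = -8791)
√(J + (38 - 7)*(2 + ((-33 + 28) + k(-3)))) = √(-8791 + (38 - 7)*(2 + ((-33 + 28) + 2))) = √(-8791 + 31*(2 + (-5 + 2))) = √(-8791 + 31*(2 - 3)) = √(-8791 + 31*(-1)) = √(-8791 - 31) = √(-8822) = I*√8822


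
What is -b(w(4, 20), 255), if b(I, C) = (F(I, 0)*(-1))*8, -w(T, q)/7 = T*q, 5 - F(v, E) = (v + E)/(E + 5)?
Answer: 936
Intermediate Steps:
F(v, E) = 5 - (E + v)/(5 + E) (F(v, E) = 5 - (v + E)/(E + 5) = 5 - (E + v)/(5 + E))
w(T, q) = -7*T*q
b(I, C) = -40 + 8*I/5 (b(I, C) = (((25 - I + 4*0)/(5 + 0))*(-1))*8 = (((25 - I + 0)/5)*(-1))*8 = (((25 - I)/5)*(-1))*8 = ((5 - I/5)*(-1))*8 = (-5 + I/5)*8 = -40 + 8*I/5)
-b(w(4, 20), 255) = -(-40 + 8*(-7*4*20)/5) = -(-40 + (8/5)*(-560)) = -(-40 - 896) = -1*(-936) = 936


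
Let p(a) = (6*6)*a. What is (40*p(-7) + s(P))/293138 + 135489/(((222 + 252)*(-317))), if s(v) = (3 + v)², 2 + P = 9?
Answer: -6869424887/7341054934 ≈ -0.93575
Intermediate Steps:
P = 7 (P = -2 + 9 = 7)
p(a) = 36*a
(40*p(-7) + s(P))/293138 + 135489/(((222 + 252)*(-317))) = (40*(36*(-7)) + (3 + 7)²)/293138 + 135489/(((222 + 252)*(-317))) = (40*(-252) + 10²)*(1/293138) + 135489/((474*(-317))) = (-10080 + 100)*(1/293138) + 135489/(-150258) = -9980*1/293138 + 135489*(-1/150258) = -4990/146569 - 45163/50086 = -6869424887/7341054934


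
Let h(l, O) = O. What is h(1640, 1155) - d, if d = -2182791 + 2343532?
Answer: -159586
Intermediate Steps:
d = 160741
h(1640, 1155) - d = 1155 - 1*160741 = 1155 - 160741 = -159586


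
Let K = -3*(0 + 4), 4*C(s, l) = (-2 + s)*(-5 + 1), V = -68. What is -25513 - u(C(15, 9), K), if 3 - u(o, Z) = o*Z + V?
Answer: -25428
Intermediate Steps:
C(s, l) = 2 - s (C(s, l) = ((-2 + s)*(-5 + 1))/4 = ((-2 + s)*(-4))/4 = (8 - 4*s)/4 = 2 - s)
K = -12 (K = -3*4 = -12)
u(o, Z) = 71 - Z*o (u(o, Z) = 3 - (o*Z - 68) = 3 - (Z*o - 68) = 3 - (-68 + Z*o) = 3 + (68 - Z*o) = 71 - Z*o)
-25513 - u(C(15, 9), K) = -25513 - (71 - 1*(-12)*(2 - 1*15)) = -25513 - (71 - 1*(-12)*(2 - 15)) = -25513 - (71 - 1*(-12)*(-13)) = -25513 - (71 - 156) = -25513 - 1*(-85) = -25513 + 85 = -25428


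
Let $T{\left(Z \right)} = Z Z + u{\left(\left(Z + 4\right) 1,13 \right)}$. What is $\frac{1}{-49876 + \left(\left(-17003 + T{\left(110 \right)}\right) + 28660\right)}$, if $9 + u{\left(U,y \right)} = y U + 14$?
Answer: $- \frac{1}{24632} \approx -4.0598 \cdot 10^{-5}$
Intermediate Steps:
$u{\left(U,y \right)} = 5 + U y$ ($u{\left(U,y \right)} = -9 + \left(y U + 14\right) = -9 + \left(U y + 14\right) = -9 + \left(14 + U y\right) = 5 + U y$)
$T{\left(Z \right)} = 57 + Z^{2} + 13 Z$ ($T{\left(Z \right)} = Z Z + \left(5 + \left(Z + 4\right) 1 \cdot 13\right) = Z^{2} + \left(5 + \left(4 + Z\right) 1 \cdot 13\right) = Z^{2} + \left(5 + \left(4 + Z\right) 13\right) = Z^{2} + \left(5 + \left(52 + 13 Z\right)\right) = Z^{2} + \left(57 + 13 Z\right) = 57 + Z^{2} + 13 Z$)
$\frac{1}{-49876 + \left(\left(-17003 + T{\left(110 \right)}\right) + 28660\right)} = \frac{1}{-49876 + \left(\left(-17003 + \left(57 + 110^{2} + 13 \cdot 110\right)\right) + 28660\right)} = \frac{1}{-49876 + \left(\left(-17003 + \left(57 + 12100 + 1430\right)\right) + 28660\right)} = \frac{1}{-49876 + \left(\left(-17003 + 13587\right) + 28660\right)} = \frac{1}{-49876 + \left(-3416 + 28660\right)} = \frac{1}{-49876 + 25244} = \frac{1}{-24632} = - \frac{1}{24632}$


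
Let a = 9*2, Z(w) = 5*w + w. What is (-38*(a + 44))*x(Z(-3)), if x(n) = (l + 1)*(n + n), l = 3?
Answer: 339264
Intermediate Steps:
Z(w) = 6*w
x(n) = 8*n (x(n) = (3 + 1)*(n + n) = 4*(2*n) = 8*n)
a = 18
(-38*(a + 44))*x(Z(-3)) = (-38*(18 + 44))*(8*(6*(-3))) = (-38*62)*(8*(-18)) = -2356*(-144) = 339264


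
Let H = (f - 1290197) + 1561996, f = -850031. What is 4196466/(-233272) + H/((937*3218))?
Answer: -3197086646265/175844282588 ≈ -18.181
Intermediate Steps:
H = -578232 (H = (-850031 - 1290197) + 1561996 = -2140228 + 1561996 = -578232)
4196466/(-233272) + H/((937*3218)) = 4196466/(-233272) - 578232/(937*3218) = 4196466*(-1/233272) - 578232/3015266 = -2098233/116636 - 578232*1/3015266 = -2098233/116636 - 289116/1507633 = -3197086646265/175844282588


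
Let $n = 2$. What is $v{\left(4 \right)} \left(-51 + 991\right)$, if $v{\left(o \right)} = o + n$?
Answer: $5640$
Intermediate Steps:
$v{\left(o \right)} = 2 + o$ ($v{\left(o \right)} = o + 2 = 2 + o$)
$v{\left(4 \right)} \left(-51 + 991\right) = \left(2 + 4\right) \left(-51 + 991\right) = 6 \cdot 940 = 5640$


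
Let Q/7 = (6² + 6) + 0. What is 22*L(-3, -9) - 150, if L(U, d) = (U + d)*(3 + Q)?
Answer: -78558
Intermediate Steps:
Q = 294 (Q = 7*((6² + 6) + 0) = 7*((36 + 6) + 0) = 7*(42 + 0) = 7*42 = 294)
L(U, d) = 297*U + 297*d (L(U, d) = (U + d)*(3 + 294) = (U + d)*297 = 297*U + 297*d)
22*L(-3, -9) - 150 = 22*(297*(-3) + 297*(-9)) - 150 = 22*(-891 - 2673) - 150 = 22*(-3564) - 150 = -78408 - 150 = -78558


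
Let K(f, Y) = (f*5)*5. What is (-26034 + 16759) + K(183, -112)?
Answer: -4700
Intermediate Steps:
K(f, Y) = 25*f (K(f, Y) = (5*f)*5 = 25*f)
(-26034 + 16759) + K(183, -112) = (-26034 + 16759) + 25*183 = -9275 + 4575 = -4700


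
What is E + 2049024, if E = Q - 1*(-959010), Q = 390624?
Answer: 3398658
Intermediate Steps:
E = 1349634 (E = 390624 - 1*(-959010) = 390624 + 959010 = 1349634)
E + 2049024 = 1349634 + 2049024 = 3398658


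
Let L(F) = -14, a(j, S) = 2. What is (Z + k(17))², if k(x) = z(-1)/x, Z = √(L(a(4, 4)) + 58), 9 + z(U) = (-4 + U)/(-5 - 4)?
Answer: 1035772/23409 - 304*√11/153 ≈ 37.657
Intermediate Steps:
z(U) = -77/9 - U/9 (z(U) = -9 + (-4 + U)/(-5 - 4) = -9 + (-4 + U)/(-9) = -9 + (-4 + U)*(-⅑) = -9 + (4/9 - U/9) = -77/9 - U/9)
Z = 2*√11 (Z = √(-14 + 58) = √44 = 2*√11 ≈ 6.6332)
k(x) = -76/(9*x) (k(x) = (-77/9 - ⅑*(-1))/x = (-77/9 + ⅑)/x = -76/(9*x))
(Z + k(17))² = (2*√11 - 76/9/17)² = (2*√11 - 76/9*1/17)² = (2*√11 - 76/153)² = (-76/153 + 2*√11)²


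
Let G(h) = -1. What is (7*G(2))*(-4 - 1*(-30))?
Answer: -182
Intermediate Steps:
(7*G(2))*(-4 - 1*(-30)) = (7*(-1))*(-4 - 1*(-30)) = -7*(-4 + 30) = -7*26 = -182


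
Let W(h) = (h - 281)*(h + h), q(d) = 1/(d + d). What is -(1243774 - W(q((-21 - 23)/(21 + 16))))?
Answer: -4814976623/3872 ≈ -1.2435e+6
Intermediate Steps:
q(d) = 1/(2*d)
W(h) = 2*h*(-281 + h) (W(h) = (-281 + h)*(2*h) = 2*h*(-281 + h))
-(1243774 - W(q((-21 - 23)/(21 + 16)))) = -(1243774 - 2*1/(2*(((-21 - 23)/(21 + 16))))*(-281 + 1/(2*(((-21 - 23)/(21 + 16)))))) = -(1243774 - 2*1/(2*((-44/37)))*(-281 + 1/(2*((-44/37))))) = -(1243774 - 2*1/(2*((-44*1/37)))*(-281 + 1/(2*((-44*1/37))))) = -(1243774 - 2*1/(2*(-44/37))*(-281 + 1/(2*(-44/37)))) = -(1243774 - 2*(½)*(-37/44)*(-281 + (½)*(-37/44))) = -(1243774 - 2*(-37)*(-281 - 37/88)/88) = -(1243774 - 2*(-37)*(-24765)/(88*88)) = -(1243774 - 1*916305/3872) = -(1243774 - 916305/3872) = -1*4814976623/3872 = -4814976623/3872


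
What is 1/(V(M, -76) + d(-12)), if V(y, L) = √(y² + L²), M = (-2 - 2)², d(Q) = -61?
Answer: 61/2311 + 4*√377/2311 ≈ 0.060003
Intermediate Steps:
M = 16 (M = (-4)² = 16)
V(y, L) = √(L² + y²)
1/(V(M, -76) + d(-12)) = 1/(√((-76)² + 16²) - 61) = 1/(√(5776 + 256) - 61) = 1/(√6032 - 61) = 1/(4*√377 - 61) = 1/(-61 + 4*√377)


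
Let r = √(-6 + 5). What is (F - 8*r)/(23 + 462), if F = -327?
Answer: -327/485 - 8*I/485 ≈ -0.67423 - 0.016495*I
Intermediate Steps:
r = I (r = √(-1) = I ≈ 1.0*I)
(F - 8*r)/(23 + 462) = (-327 - 8*I)/(23 + 462) = (-327 - 8*I)/485 = (-327 - 8*I)*(1/485) = -327/485 - 8*I/485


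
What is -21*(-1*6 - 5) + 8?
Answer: 239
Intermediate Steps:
-21*(-1*6 - 5) + 8 = -21*(-6 - 5) + 8 = -21*(-11) + 8 = 231 + 8 = 239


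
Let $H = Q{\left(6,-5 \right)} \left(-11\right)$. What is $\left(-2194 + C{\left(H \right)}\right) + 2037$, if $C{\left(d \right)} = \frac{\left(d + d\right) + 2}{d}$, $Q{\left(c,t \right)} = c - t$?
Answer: $- \frac{18757}{121} \approx -155.02$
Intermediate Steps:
$H = -121$ ($H = \left(6 - -5\right) \left(-11\right) = \left(6 + 5\right) \left(-11\right) = 11 \left(-11\right) = -121$)
$C{\left(d \right)} = \frac{2 + 2 d}{d}$ ($C{\left(d \right)} = \frac{2 d + 2}{d} = \frac{2 + 2 d}{d}$)
$\left(-2194 + C{\left(H \right)}\right) + 2037 = \left(-2194 + \left(2 + \frac{2}{-121}\right)\right) + 2037 = \left(-2194 + \left(2 + 2 \left(- \frac{1}{121}\right)\right)\right) + 2037 = \left(-2194 + \left(2 - \frac{2}{121}\right)\right) + 2037 = \left(-2194 + \frac{240}{121}\right) + 2037 = - \frac{265234}{121} + 2037 = - \frac{18757}{121}$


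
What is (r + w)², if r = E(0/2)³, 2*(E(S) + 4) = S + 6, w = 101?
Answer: 10000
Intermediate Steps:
E(S) = -1 + S/2 (E(S) = -4 + (S + 6)/2 = -4 + (6 + S)/2 = -4 + (3 + S/2) = -1 + S/2)
r = -1 (r = (-1 + (0/2)/2)³ = (-1 + (0*(½))/2)³ = (-1 + (½)*0)³ = (-1 + 0)³ = (-1)³ = -1)
(r + w)² = (-1 + 101)² = 100² = 10000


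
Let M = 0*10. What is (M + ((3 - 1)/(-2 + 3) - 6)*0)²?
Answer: 0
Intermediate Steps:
M = 0
(M + ((3 - 1)/(-2 + 3) - 6)*0)² = (0 + ((3 - 1)/(-2 + 3) - 6)*0)² = (0 + (2/1 - 6)*0)² = (0 + (2*1 - 6)*0)² = (0 + (2 - 6)*0)² = (0 - 4*0)² = (0 + 0)² = 0² = 0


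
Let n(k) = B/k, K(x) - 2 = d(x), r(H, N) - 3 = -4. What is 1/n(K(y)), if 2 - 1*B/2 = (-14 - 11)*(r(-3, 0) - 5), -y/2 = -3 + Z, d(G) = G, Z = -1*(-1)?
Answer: -3/148 ≈ -0.020270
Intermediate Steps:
Z = 1
r(H, N) = -1 (r(H, N) = 3 - 4 = -1)
y = 4 (y = -2*(-3 + 1) = -2*(-2) = 4)
B = -296 (B = 4 - 2*(-14 - 11)*(-1 - 5) = 4 - (-50)*(-6) = 4 - 2*150 = 4 - 300 = -296)
K(x) = 2 + x
n(k) = -296/k
1/n(K(y)) = 1/(-296/(2 + 4)) = 1/(-296/6) = 1/(-296*⅙) = 1/(-148/3) = -3/148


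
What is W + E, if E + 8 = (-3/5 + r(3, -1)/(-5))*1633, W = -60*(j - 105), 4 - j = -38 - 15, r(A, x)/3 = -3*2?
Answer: 7771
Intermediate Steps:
r(A, x) = -18 (r(A, x) = 3*(-3*2) = 3*(-6) = -18)
j = 57 (j = 4 - (-38 - 15) = 4 - 1*(-53) = 4 + 53 = 57)
W = 2880 (W = -60*(57 - 105) = -60*(-48) = 2880)
E = 4891 (E = -8 + (-3/5 - 18/(-5))*1633 = -8 + (-3*1/5 - 18*(-1/5))*1633 = -8 + (-3/5 + 18/5)*1633 = -8 + 3*1633 = -8 + 4899 = 4891)
W + E = 2880 + 4891 = 7771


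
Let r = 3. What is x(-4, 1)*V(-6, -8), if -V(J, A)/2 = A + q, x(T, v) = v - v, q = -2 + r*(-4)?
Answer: 0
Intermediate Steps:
q = -14 (q = -2 + 3*(-4) = -2 - 12 = -14)
x(T, v) = 0
V(J, A) = 28 - 2*A (V(J, A) = -2*(A - 14) = -2*(-14 + A) = 28 - 2*A)
x(-4, 1)*V(-6, -8) = 0*(28 - 2*(-8)) = 0*(28 + 16) = 0*44 = 0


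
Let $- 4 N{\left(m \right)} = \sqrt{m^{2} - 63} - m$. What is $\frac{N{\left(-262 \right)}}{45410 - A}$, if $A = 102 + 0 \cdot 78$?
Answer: $- \frac{131}{90616} - \frac{\sqrt{68581}}{181232} \approx -0.0028907$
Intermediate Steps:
$N{\left(m \right)} = - \frac{\sqrt{-63 + m^{2}}}{4} + \frac{m}{4}$ ($N{\left(m \right)} = - \frac{\sqrt{m^{2} - 63} - m}{4} = - \frac{\sqrt{-63 + m^{2}} - m}{4} = - \frac{\sqrt{-63 + m^{2}}}{4} + \frac{m}{4}$)
$A = 102$ ($A = 102 + 0 = 102$)
$\frac{N{\left(-262 \right)}}{45410 - A} = \frac{- \frac{\sqrt{-63 + \left(-262\right)^{2}}}{4} + \frac{1}{4} \left(-262\right)}{45410 - 102} = \frac{- \frac{\sqrt{-63 + 68644}}{4} - \frac{131}{2}}{45410 - 102} = \frac{- \frac{\sqrt{68581}}{4} - \frac{131}{2}}{45308} = \left(- \frac{131}{2} - \frac{\sqrt{68581}}{4}\right) \frac{1}{45308} = - \frac{131}{90616} - \frac{\sqrt{68581}}{181232}$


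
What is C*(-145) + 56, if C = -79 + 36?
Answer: 6291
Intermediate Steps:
C = -43
C*(-145) + 56 = -43*(-145) + 56 = 6235 + 56 = 6291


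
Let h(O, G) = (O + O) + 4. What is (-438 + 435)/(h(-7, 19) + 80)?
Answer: -3/70 ≈ -0.042857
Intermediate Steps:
h(O, G) = 4 + 2*O (h(O, G) = 2*O + 4 = 4 + 2*O)
(-438 + 435)/(h(-7, 19) + 80) = (-438 + 435)/((4 + 2*(-7)) + 80) = -3/((4 - 14) + 80) = -3/(-10 + 80) = -3/70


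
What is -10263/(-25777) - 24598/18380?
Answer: -222714353/236890630 ≈ -0.94016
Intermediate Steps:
-10263/(-25777) - 24598/18380 = -10263*(-1/25777) - 24598*1/18380 = 10263/25777 - 12299/9190 = -222714353/236890630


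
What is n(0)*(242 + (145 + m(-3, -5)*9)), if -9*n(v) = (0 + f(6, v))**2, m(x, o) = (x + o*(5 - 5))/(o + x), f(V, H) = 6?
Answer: -3123/2 ≈ -1561.5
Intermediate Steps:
m(x, o) = x/(o + x) (m(x, o) = (x + o*0)/(o + x) = (x + 0)/(o + x) = x/(o + x))
n(v) = -4 (n(v) = -(0 + 6)**2/9 = -1/9*6**2 = -1/9*36 = -4)
n(0)*(242 + (145 + m(-3, -5)*9)) = -4*(242 + (145 - 3/(-5 - 3)*9)) = -4*(242 + (145 - 3/(-8)*9)) = -4*(242 + (145 - 3*(-1/8)*9)) = -4*(242 + (145 + (3/8)*9)) = -4*(242 + (145 + 27/8)) = -4*(242 + 1187/8) = -4*3123/8 = -3123/2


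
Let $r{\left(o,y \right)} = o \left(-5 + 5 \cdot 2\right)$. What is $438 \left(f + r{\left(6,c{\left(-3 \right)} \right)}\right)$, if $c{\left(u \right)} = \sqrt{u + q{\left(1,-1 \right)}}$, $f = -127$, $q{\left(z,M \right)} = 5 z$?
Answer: $-42486$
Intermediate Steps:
$c{\left(u \right)} = \sqrt{5 + u}$ ($c{\left(u \right)} = \sqrt{u + 5 \cdot 1} = \sqrt{u + 5} = \sqrt{5 + u}$)
$r{\left(o,y \right)} = 5 o$ ($r{\left(o,y \right)} = o \left(-5 + 10\right) = o 5 = 5 o$)
$438 \left(f + r{\left(6,c{\left(-3 \right)} \right)}\right) = 438 \left(-127 + 5 \cdot 6\right) = 438 \left(-127 + 30\right) = 438 \left(-97\right) = -42486$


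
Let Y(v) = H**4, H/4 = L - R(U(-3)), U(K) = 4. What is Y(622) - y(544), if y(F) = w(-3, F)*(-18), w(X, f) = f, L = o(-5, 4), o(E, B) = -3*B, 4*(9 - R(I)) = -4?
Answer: 59979328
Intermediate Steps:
R(I) = 10 (R(I) = 9 - 1/4*(-4) = 9 + 1 = 10)
L = -12 (L = -3*4 = -12)
y(F) = -18*F (y(F) = F*(-18) = -18*F)
H = -88 (H = 4*(-12 - 1*10) = 4*(-12 - 10) = 4*(-22) = -88)
Y(v) = 59969536 (Y(v) = (-88)**4 = 59969536)
Y(622) - y(544) = 59969536 - (-18)*544 = 59969536 - 1*(-9792) = 59969536 + 9792 = 59979328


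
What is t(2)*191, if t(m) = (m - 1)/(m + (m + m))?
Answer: 191/6 ≈ 31.833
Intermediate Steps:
t(m) = (-1 + m)/(3*m) (t(m) = (-1 + m)/(m + 2*m) = (-1 + m)/((3*m)) = (-1 + m)*(1/(3*m)) = (-1 + m)/(3*m))
t(2)*191 = ((⅓)*(-1 + 2)/2)*191 = ((⅓)*(½)*1)*191 = (⅙)*191 = 191/6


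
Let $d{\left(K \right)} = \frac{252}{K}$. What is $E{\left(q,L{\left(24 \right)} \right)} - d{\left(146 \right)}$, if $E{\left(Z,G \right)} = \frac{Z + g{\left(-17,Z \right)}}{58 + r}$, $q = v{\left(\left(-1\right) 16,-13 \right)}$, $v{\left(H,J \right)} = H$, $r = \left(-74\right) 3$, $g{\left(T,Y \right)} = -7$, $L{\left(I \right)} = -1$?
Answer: $- \frac{18985}{11972} \approx -1.5858$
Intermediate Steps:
$r = -222$
$q = -16$ ($q = \left(-1\right) 16 = -16$)
$E{\left(Z,G \right)} = \frac{7}{164} - \frac{Z}{164}$ ($E{\left(Z,G \right)} = \frac{Z - 7}{58 - 222} = \frac{-7 + Z}{-164} = \left(-7 + Z\right) \left(- \frac{1}{164}\right) = \frac{7}{164} - \frac{Z}{164}$)
$E{\left(q,L{\left(24 \right)} \right)} - d{\left(146 \right)} = \left(\frac{7}{164} - - \frac{4}{41}\right) - \frac{252}{146} = \left(\frac{7}{164} + \frac{4}{41}\right) - 252 \cdot \frac{1}{146} = \frac{23}{164} - \frac{126}{73} = - \frac{18985}{11972}$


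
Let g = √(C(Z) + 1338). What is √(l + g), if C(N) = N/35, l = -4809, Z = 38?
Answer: √(-5891025 + 70*√410095)/35 ≈ 69.083*I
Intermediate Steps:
C(N) = N/35 (C(N) = N*(1/35) = N/35)
g = 2*√410095/35 (g = √((1/35)*38 + 1338) = √(38/35 + 1338) = √(46868/35) = 2*√410095/35 ≈ 36.594)
√(l + g) = √(-4809 + 2*√410095/35)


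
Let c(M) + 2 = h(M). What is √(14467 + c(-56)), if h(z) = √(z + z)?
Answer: √(14465 + 4*I*√7) ≈ 120.27 + 0.044*I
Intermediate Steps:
h(z) = √2*√z (h(z) = √(2*z) = √2*√z)
c(M) = -2 + √2*√M
√(14467 + c(-56)) = √(14467 + (-2 + √2*√(-56))) = √(14467 + (-2 + √2*(2*I*√14))) = √(14467 + (-2 + 4*I*√7)) = √(14465 + 4*I*√7)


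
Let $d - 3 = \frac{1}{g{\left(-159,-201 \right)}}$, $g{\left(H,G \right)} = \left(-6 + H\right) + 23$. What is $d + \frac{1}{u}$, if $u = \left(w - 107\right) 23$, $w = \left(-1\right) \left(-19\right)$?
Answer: $\frac{430029}{143704} \approx 2.9925$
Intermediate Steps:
$w = 19$
$g{\left(H,G \right)} = 17 + H$
$d = \frac{425}{142}$ ($d = 3 + \frac{1}{17 - 159} = 3 + \frac{1}{-142} = 3 - \frac{1}{142} = \frac{425}{142} \approx 2.993$)
$u = -2024$ ($u = \left(19 - 107\right) 23 = \left(-88\right) 23 = -2024$)
$d + \frac{1}{u} = \frac{425}{142} + \frac{1}{-2024} = \frac{425}{142} - \frac{1}{2024} = \frac{430029}{143704}$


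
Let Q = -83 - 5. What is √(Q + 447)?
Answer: √359 ≈ 18.947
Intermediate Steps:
Q = -88
√(Q + 447) = √(-88 + 447) = √359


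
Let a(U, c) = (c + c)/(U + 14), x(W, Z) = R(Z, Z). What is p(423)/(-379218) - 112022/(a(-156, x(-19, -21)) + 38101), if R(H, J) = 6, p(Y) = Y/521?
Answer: -523802297635877/178155474321790 ≈ -2.9401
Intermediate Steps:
p(Y) = Y/521 (p(Y) = Y*(1/521) = Y/521)
x(W, Z) = 6
a(U, c) = 2*c/(14 + U) (a(U, c) = (2*c)/(14 + U) = 2*c/(14 + U))
p(423)/(-379218) - 112022/(a(-156, x(-19, -21)) + 38101) = ((1/521)*423)/(-379218) - 112022/(2*6/(14 - 156) + 38101) = (423/521)*(-1/379218) - 112022/(2*6/(-142) + 38101) = -141/65857526 - 112022/(2*6*(-1/142) + 38101) = -141/65857526 - 112022/(-6/71 + 38101) = -141/65857526 - 112022/2705165/71 = -141/65857526 - 112022*71/2705165 = -141/65857526 - 7953562/2705165 = -523802297635877/178155474321790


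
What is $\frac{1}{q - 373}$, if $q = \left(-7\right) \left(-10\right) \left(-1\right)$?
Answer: $- \frac{1}{443} \approx -0.0022573$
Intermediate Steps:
$q = -70$ ($q = 70 \left(-1\right) = -70$)
$\frac{1}{q - 373} = \frac{1}{-70 - 373} = \frac{1}{-443} = - \frac{1}{443}$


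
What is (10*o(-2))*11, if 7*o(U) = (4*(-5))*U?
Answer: 4400/7 ≈ 628.57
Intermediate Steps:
o(U) = -20*U/7 (o(U) = ((4*(-5))*U)/7 = (-20*U)/7 = -20*U/7)
(10*o(-2))*11 = (10*(-20/7*(-2)))*11 = (10*(40/7))*11 = (400/7)*11 = 4400/7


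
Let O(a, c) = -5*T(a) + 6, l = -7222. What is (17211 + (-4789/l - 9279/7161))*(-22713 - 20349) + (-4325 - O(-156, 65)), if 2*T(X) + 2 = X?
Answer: -6388030979719363/8619457 ≈ -7.4112e+8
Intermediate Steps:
T(X) = -1 + X/2
O(a, c) = 11 - 5*a/2 (O(a, c) = -5*(-1 + a/2) + 6 = (5 - 5*a/2) + 6 = 11 - 5*a/2)
(17211 + (-4789/l - 9279/7161))*(-22713 - 20349) + (-4325 - O(-156, 65)) = (17211 + (-4789/(-7222) - 9279/7161))*(-22713 - 20349) + (-4325 - (11 - 5/2*(-156))) = (17211 + (-4789*(-1/7222) - 9279*1/7161))*(-43062) + (-4325 - (11 + 390)) = (17211 + (4789/7222 - 3093/2387))*(-43062) + (-4325 - 1*401) = (17211 - 10906303/17238914)*(-43062) + (-4325 - 401) = (296688042551/17238914)*(-43062) - 4726 = -6387990244165581/8619457 - 4726 = -6388030979719363/8619457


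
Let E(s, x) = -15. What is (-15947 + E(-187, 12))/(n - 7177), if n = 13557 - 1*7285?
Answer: 15962/905 ≈ 17.638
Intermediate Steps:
n = 6272 (n = 13557 - 7285 = 6272)
(-15947 + E(-187, 12))/(n - 7177) = (-15947 - 15)/(6272 - 7177) = -15962/(-905) = -15962*(-1/905) = 15962/905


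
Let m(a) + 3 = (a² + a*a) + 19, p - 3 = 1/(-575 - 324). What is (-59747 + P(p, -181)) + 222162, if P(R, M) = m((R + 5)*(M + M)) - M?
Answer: 13684119725340/808201 ≈ 1.6932e+7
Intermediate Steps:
p = 2696/899 (p = 3 + 1/(-575 - 324) = 3 + 1/(-899) = 3 - 1/899 = 2696/899 ≈ 2.9989)
m(a) = 16 + 2*a² (m(a) = -3 + ((a² + a*a) + 19) = -3 + ((a² + a²) + 19) = -3 + (2*a² + 19) = -3 + (19 + 2*a²) = 16 + 2*a²)
P(R, M) = 16 - M + 8*M²*(5 + R)² (P(R, M) = (16 + 2*((R + 5)*(M + M))²) - M = (16 + 2*((5 + R)*(2*M))²) - M = (16 + 2*(2*M*(5 + R))²) - M = (16 + 2*(4*M²*(5 + R)²)) - M = (16 + 8*M²*(5 + R)²) - M = 16 - M + 8*M²*(5 + R)²)
(-59747 + P(p, -181)) + 222162 = (-59747 + (16 - 1*(-181) + 8*(-181)²*(5 + 2696/899)²)) + 222162 = (-59747 + (16 + 181 + 8*32761*(7191/899)²)) + 222162 = (-59747 + (16 + 181 + 8*32761*(51710481/808201))) + 222162 = (-59747 + (16 + 181 + 13552696544328/808201)) + 222162 = (-59747 + 13552855759925/808201) + 222162 = 13504568174778/808201 + 222162 = 13684119725340/808201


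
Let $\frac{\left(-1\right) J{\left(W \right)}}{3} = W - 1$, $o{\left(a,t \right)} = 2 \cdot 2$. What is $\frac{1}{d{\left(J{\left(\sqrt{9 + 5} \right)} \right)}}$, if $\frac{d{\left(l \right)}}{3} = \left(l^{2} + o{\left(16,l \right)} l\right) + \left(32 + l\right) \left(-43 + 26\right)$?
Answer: $- \frac{32}{41685} - \frac{\sqrt{14}}{27790} \approx -0.0009023$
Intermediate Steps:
$o{\left(a,t \right)} = 4$
$J{\left(W \right)} = 3 - 3 W$ ($J{\left(W \right)} = - 3 \left(W - 1\right) = - 3 \left(-1 + W\right) = 3 - 3 W$)
$d{\left(l \right)} = -1632 - 39 l + 3 l^{2}$ ($d{\left(l \right)} = 3 \left(\left(l^{2} + 4 l\right) + \left(32 + l\right) \left(-43 + 26\right)\right) = 3 \left(\left(l^{2} + 4 l\right) + \left(32 + l\right) \left(-17\right)\right) = 3 \left(\left(l^{2} + 4 l\right) - \left(544 + 17 l\right)\right) = 3 \left(-544 + l^{2} - 13 l\right) = -1632 - 39 l + 3 l^{2}$)
$\frac{1}{d{\left(J{\left(\sqrt{9 + 5} \right)} \right)}} = \frac{1}{-1632 - 39 \left(3 - 3 \sqrt{9 + 5}\right) + 3 \left(3 - 3 \sqrt{9 + 5}\right)^{2}} = \frac{1}{-1632 - 39 \left(3 - 3 \sqrt{14}\right) + 3 \left(3 - 3 \sqrt{14}\right)^{2}} = \frac{1}{-1632 - \left(117 - 117 \sqrt{14}\right) + 3 \left(3 - 3 \sqrt{14}\right)^{2}} = \frac{1}{-1749 + 3 \left(3 - 3 \sqrt{14}\right)^{2} + 117 \sqrt{14}}$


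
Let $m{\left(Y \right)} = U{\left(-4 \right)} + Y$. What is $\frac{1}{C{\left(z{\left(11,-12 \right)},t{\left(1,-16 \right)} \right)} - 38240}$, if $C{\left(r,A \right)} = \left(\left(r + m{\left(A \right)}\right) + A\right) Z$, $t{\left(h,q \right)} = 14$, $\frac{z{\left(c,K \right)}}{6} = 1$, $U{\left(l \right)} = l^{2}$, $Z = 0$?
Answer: $- \frac{1}{38240} \approx -2.6151 \cdot 10^{-5}$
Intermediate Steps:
$m{\left(Y \right)} = 16 + Y$ ($m{\left(Y \right)} = \left(-4\right)^{2} + Y = 16 + Y$)
$z{\left(c,K \right)} = 6$ ($z{\left(c,K \right)} = 6 \cdot 1 = 6$)
$C{\left(r,A \right)} = 0$ ($C{\left(r,A \right)} = \left(\left(r + \left(16 + A\right)\right) + A\right) 0 = \left(\left(16 + A + r\right) + A\right) 0 = \left(16 + r + 2 A\right) 0 = 0$)
$\frac{1}{C{\left(z{\left(11,-12 \right)},t{\left(1,-16 \right)} \right)} - 38240} = \frac{1}{0 - 38240} = \frac{1}{-38240} = - \frac{1}{38240}$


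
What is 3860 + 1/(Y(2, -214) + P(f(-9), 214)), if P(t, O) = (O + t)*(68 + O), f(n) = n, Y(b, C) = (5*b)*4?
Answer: 223301001/57850 ≈ 3860.0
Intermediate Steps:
Y(b, C) = 20*b
P(t, O) = (68 + O)*(O + t)
3860 + 1/(Y(2, -214) + P(f(-9), 214)) = 3860 + 1/(20*2 + (214² + 68*214 + 68*(-9) + 214*(-9))) = 3860 + 1/(40 + (45796 + 14552 - 612 - 1926)) = 3860 + 1/(40 + 57810) = 3860 + 1/57850 = 223301001/57850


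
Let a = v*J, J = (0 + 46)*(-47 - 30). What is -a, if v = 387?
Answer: 1370754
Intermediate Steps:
J = -3542 (J = 46*(-77) = -3542)
a = -1370754 (a = 387*(-3542) = -1370754)
-a = -1*(-1370754) = 1370754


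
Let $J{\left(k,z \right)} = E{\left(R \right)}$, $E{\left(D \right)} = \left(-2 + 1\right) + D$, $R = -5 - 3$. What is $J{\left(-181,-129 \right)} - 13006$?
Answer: $-13015$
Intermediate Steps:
$R = -8$
$E{\left(D \right)} = -1 + D$
$J{\left(k,z \right)} = -9$ ($J{\left(k,z \right)} = -1 - 8 = -9$)
$J{\left(-181,-129 \right)} - 13006 = -9 - 13006 = -13015$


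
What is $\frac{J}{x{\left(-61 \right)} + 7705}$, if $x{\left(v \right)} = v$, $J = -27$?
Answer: $- \frac{9}{2548} \approx -0.0035322$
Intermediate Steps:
$\frac{J}{x{\left(-61 \right)} + 7705} = - \frac{27}{-61 + 7705} = - \frac{27}{7644} = \left(-27\right) \frac{1}{7644} = - \frac{9}{2548}$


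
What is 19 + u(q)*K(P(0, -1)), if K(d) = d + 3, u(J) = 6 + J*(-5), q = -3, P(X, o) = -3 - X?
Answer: 19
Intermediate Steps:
u(J) = 6 - 5*J
K(d) = 3 + d
19 + u(q)*K(P(0, -1)) = 19 + (6 - 5*(-3))*(3 + (-3 - 1*0)) = 19 + (6 + 15)*(3 + (-3 + 0)) = 19 + 21*(3 - 3) = 19 + 21*0 = 19 + 0 = 19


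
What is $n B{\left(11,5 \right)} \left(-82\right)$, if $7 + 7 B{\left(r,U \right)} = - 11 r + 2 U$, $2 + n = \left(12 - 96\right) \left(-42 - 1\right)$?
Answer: $\frac{34930360}{7} \approx 4.99 \cdot 10^{6}$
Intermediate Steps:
$n = 3610$ ($n = -2 + \left(12 - 96\right) \left(-42 - 1\right) = -2 - -3612 = -2 + 3612 = 3610$)
$B{\left(r,U \right)} = -1 - \frac{11 r}{7} + \frac{2 U}{7}$ ($B{\left(r,U \right)} = -1 + \frac{- 11 r + 2 U}{7} = -1 + \left(- \frac{11 r}{7} + \frac{2 U}{7}\right) = -1 - \frac{11 r}{7} + \frac{2 U}{7}$)
$n B{\left(11,5 \right)} \left(-82\right) = 3610 \left(-1 - \frac{121}{7} + \frac{2}{7} \cdot 5\right) \left(-82\right) = 3610 \left(-1 - \frac{121}{7} + \frac{10}{7}\right) \left(-82\right) = 3610 \left(- \frac{118}{7}\right) \left(-82\right) = \left(- \frac{425980}{7}\right) \left(-82\right) = \frac{34930360}{7}$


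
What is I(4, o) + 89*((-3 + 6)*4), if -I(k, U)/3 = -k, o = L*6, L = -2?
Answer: 1080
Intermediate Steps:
o = -12 (o = -2*6 = -12)
I(k, U) = 3*k (I(k, U) = -(-3)*k = 3*k)
I(4, o) + 89*((-3 + 6)*4) = 3*4 + 89*((-3 + 6)*4) = 12 + 89*(3*4) = 12 + 89*12 = 12 + 1068 = 1080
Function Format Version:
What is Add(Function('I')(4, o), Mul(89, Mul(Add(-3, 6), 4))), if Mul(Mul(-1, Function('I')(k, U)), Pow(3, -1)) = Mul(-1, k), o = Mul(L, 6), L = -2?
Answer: 1080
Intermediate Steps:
o = -12 (o = Mul(-2, 6) = -12)
Function('I')(k, U) = Mul(3, k) (Function('I')(k, U) = Mul(-3, Mul(-1, k)) = Mul(3, k))
Add(Function('I')(4, o), Mul(89, Mul(Add(-3, 6), 4))) = Add(Mul(3, 4), Mul(89, Mul(Add(-3, 6), 4))) = Add(12, Mul(89, Mul(3, 4))) = Add(12, Mul(89, 12)) = Add(12, 1068) = 1080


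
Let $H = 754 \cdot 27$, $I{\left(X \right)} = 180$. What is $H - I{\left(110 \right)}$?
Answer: $20178$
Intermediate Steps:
$H = 20358$
$H - I{\left(110 \right)} = 20358 - 180 = 20178$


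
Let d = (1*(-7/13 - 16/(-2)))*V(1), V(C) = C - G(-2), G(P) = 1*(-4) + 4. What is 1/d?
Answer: 13/97 ≈ 0.13402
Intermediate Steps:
G(P) = 0 (G(P) = -4 + 4 = 0)
V(C) = C (V(C) = C - 1*0 = C + 0 = C)
d = 97/13 (d = (1*(-7/13 - 16/(-2)))*1 = (1*(-7*1/13 - 16*(-½)))*1 = (1*(-7/13 + 8))*1 = (1*(97/13))*1 = (97/13)*1 = 97/13 ≈ 7.4615)
1/d = 1/(97/13) = 13/97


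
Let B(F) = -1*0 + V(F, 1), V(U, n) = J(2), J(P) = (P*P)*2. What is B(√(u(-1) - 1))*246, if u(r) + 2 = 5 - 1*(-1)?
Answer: 1968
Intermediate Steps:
u(r) = 4 (u(r) = -2 + (5 - 1*(-1)) = -2 + (5 + 1) = -2 + 6 = 4)
J(P) = 2*P² (J(P) = P²*2 = 2*P²)
V(U, n) = 8 (V(U, n) = 2*2² = 2*4 = 8)
B(F) = 8 (B(F) = -1*0 + 8 = 0 + 8 = 8)
B(√(u(-1) - 1))*246 = 8*246 = 1968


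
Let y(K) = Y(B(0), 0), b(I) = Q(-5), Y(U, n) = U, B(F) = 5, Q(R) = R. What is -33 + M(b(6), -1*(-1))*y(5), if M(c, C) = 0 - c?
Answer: -8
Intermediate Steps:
b(I) = -5
y(K) = 5
M(c, C) = -c
-33 + M(b(6), -1*(-1))*y(5) = -33 - 1*(-5)*5 = -33 + 5*5 = -33 + 25 = -8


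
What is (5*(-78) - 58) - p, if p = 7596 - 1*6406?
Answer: -1638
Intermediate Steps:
p = 1190 (p = 7596 - 6406 = 1190)
(5*(-78) - 58) - p = (5*(-78) - 58) - 1*1190 = (-390 - 58) - 1190 = -448 - 1190 = -1638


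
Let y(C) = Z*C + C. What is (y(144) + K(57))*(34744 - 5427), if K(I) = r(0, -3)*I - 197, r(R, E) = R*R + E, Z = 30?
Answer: 120082432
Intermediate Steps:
r(R, E) = E + R**2 (r(R, E) = R**2 + E = E + R**2)
K(I) = -197 - 3*I (K(I) = (-3 + 0**2)*I - 197 = (-3 + 0)*I - 197 = -3*I - 197 = -197 - 3*I)
y(C) = 31*C (y(C) = 30*C + C = 31*C)
(y(144) + K(57))*(34744 - 5427) = (31*144 + (-197 - 3*57))*(34744 - 5427) = (4464 + (-197 - 171))*29317 = (4464 - 368)*29317 = 4096*29317 = 120082432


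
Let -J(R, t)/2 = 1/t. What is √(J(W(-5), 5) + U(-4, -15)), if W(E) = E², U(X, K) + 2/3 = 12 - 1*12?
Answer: 4*I*√15/15 ≈ 1.0328*I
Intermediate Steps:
U(X, K) = -⅔ (U(X, K) = -⅔ + (12 - 1*12) = -⅔ + (12 - 12) = -⅔ + 0 = -⅔)
J(R, t) = -2/t
√(J(W(-5), 5) + U(-4, -15)) = √(-2/5 - ⅔) = √(-2*⅕ - ⅔) = √(-⅖ - ⅔) = √(-16/15) = 4*I*√15/15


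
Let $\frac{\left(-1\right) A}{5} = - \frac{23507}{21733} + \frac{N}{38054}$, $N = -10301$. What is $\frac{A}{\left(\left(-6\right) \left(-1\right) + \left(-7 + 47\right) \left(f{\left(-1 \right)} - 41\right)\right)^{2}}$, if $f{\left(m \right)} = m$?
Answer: $\frac{1864011685}{772519848125544} \approx 2.4129 \cdot 10^{-6}$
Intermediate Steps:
$A = \frac{5592035055}{827027582}$ ($A = - 5 \left(- \frac{23507}{21733} - \frac{10301}{38054}\right) = \left(-5\right) \left(- \frac{1118407011}{827027582}\right) = \frac{5592035055}{827027582} \approx 6.7616$)
$\frac{A}{\left(\left(-6\right) \left(-1\right) + \left(-7 + 47\right) \left(f{\left(-1 \right)} - 41\right)\right)^{2}} = \frac{5592035055}{827027582 \left(\left(-6\right) \left(-1\right) + \left(-7 + 47\right) \left(-1 - 41\right)\right)^{2}} = \frac{5592035055}{827027582 \left(6 + 40 \left(-42\right)\right)^{2}} = \frac{5592035055}{827027582 \left(6 - 1680\right)^{2}} = \frac{5592035055}{827027582 \left(-1674\right)^{2}} = \frac{5592035055}{827027582 \cdot 2802276} = \frac{5592035055}{827027582} \cdot \frac{1}{2802276} = \frac{1864011685}{772519848125544}$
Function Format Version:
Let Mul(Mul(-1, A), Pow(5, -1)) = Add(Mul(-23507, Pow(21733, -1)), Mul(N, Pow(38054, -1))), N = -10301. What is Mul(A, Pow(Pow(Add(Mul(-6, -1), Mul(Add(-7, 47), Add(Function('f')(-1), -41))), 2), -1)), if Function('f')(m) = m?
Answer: Rational(1864011685, 772519848125544) ≈ 2.4129e-6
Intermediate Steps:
A = Rational(5592035055, 827027582) (A = Mul(-5, Add(Mul(-23507, Pow(21733, -1)), Mul(-10301, Pow(38054, -1)))) = Mul(-5, Add(Mul(-23507, Rational(1, 21733)), Mul(-10301, Rational(1, 38054)))) = Mul(-5, Add(Rational(-23507, 21733), Rational(-10301, 38054))) = Mul(-5, Rational(-1118407011, 827027582)) = Rational(5592035055, 827027582) ≈ 6.7616)
Mul(A, Pow(Pow(Add(Mul(-6, -1), Mul(Add(-7, 47), Add(Function('f')(-1), -41))), 2), -1)) = Mul(Rational(5592035055, 827027582), Pow(Pow(Add(Mul(-6, -1), Mul(Add(-7, 47), Add(-1, -41))), 2), -1)) = Mul(Rational(5592035055, 827027582), Pow(Pow(Add(6, Mul(40, -42)), 2), -1)) = Mul(Rational(5592035055, 827027582), Pow(Pow(Add(6, -1680), 2), -1)) = Mul(Rational(5592035055, 827027582), Pow(Pow(-1674, 2), -1)) = Mul(Rational(5592035055, 827027582), Pow(2802276, -1)) = Mul(Rational(5592035055, 827027582), Rational(1, 2802276)) = Rational(1864011685, 772519848125544)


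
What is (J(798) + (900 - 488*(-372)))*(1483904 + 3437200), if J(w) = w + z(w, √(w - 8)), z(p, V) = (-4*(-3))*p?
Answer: 948838062240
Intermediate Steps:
z(p, V) = 12*p
J(w) = 13*w (J(w) = w + 12*w = 13*w)
(J(798) + (900 - 488*(-372)))*(1483904 + 3437200) = (13*798 + (900 - 488*(-372)))*(1483904 + 3437200) = (10374 + (900 + 181536))*4921104 = (10374 + 182436)*4921104 = 192810*4921104 = 948838062240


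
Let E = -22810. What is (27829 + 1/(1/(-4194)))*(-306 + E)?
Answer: -546346660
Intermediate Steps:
(27829 + 1/(1/(-4194)))*(-306 + E) = (27829 + 1/(1/(-4194)))*(-306 - 22810) = (27829 + 1/(-1/4194))*(-23116) = (27829 - 4194)*(-23116) = 23635*(-23116) = -546346660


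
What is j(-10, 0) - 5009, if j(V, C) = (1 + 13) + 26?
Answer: -4969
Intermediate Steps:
j(V, C) = 40 (j(V, C) = 14 + 26 = 40)
j(-10, 0) - 5009 = 40 - 5009 = -4969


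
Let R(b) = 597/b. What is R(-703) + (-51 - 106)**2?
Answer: 17327650/703 ≈ 24648.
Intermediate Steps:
R(-703) + (-51 - 106)**2 = 597/(-703) + (-51 - 106)**2 = 597*(-1/703) + (-157)**2 = -597/703 + 24649 = 17327650/703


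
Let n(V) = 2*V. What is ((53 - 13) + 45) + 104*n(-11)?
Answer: -2203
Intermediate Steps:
((53 - 13) + 45) + 104*n(-11) = ((53 - 13) + 45) + 104*(2*(-11)) = (40 + 45) + 104*(-22) = 85 - 2288 = -2203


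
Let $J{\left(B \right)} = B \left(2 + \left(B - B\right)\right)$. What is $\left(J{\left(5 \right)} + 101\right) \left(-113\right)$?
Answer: $-12543$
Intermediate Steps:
$J{\left(B \right)} = 2 B$ ($J{\left(B \right)} = B \left(2 + 0\right) = B 2 = 2 B$)
$\left(J{\left(5 \right)} + 101\right) \left(-113\right) = \left(2 \cdot 5 + 101\right) \left(-113\right) = \left(10 + 101\right) \left(-113\right) = 111 \left(-113\right) = -12543$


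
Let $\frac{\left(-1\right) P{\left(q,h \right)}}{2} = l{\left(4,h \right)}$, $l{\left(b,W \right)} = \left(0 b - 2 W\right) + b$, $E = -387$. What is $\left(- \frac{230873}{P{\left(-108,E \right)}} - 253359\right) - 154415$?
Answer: $- \frac{634265471}{1556} \approx -4.0763 \cdot 10^{5}$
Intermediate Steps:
$l{\left(b,W \right)} = b - 2 W$ ($l{\left(b,W \right)} = \left(0 - 2 W\right) + b = - 2 W + b = b - 2 W$)
$P{\left(q,h \right)} = -8 + 4 h$ ($P{\left(q,h \right)} = - 2 \left(4 - 2 h\right) = -8 + 4 h$)
$\left(- \frac{230873}{P{\left(-108,E \right)}} - 253359\right) - 154415 = \left(- \frac{230873}{-8 + 4 \left(-387\right)} - 253359\right) - 154415 = \left(- \frac{230873}{-8 - 1548} - 253359\right) - 154415 = \left(- \frac{230873}{-1556} - 253359\right) - 154415 = \left(\left(-230873\right) \left(- \frac{1}{1556}\right) - 253359\right) - 154415 = \left(\frac{230873}{1556} - 253359\right) - 154415 = - \frac{393995731}{1556} - 154415 = - \frac{634265471}{1556}$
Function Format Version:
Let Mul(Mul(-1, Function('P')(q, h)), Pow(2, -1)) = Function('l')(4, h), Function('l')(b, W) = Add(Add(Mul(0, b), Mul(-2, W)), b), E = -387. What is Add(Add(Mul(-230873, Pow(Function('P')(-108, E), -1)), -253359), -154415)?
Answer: Rational(-634265471, 1556) ≈ -4.0763e+5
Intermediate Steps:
Function('l')(b, W) = Add(b, Mul(-2, W)) (Function('l')(b, W) = Add(Add(0, Mul(-2, W)), b) = Add(Mul(-2, W), b) = Add(b, Mul(-2, W)))
Function('P')(q, h) = Add(-8, Mul(4, h)) (Function('P')(q, h) = Mul(-2, Add(4, Mul(-2, h))) = Add(-8, Mul(4, h)))
Add(Add(Mul(-230873, Pow(Function('P')(-108, E), -1)), -253359), -154415) = Add(Add(Mul(-230873, Pow(Add(-8, Mul(4, -387)), -1)), -253359), -154415) = Add(Add(Mul(-230873, Pow(Add(-8, -1548), -1)), -253359), -154415) = Add(Add(Mul(-230873, Pow(-1556, -1)), -253359), -154415) = Add(Add(Mul(-230873, Rational(-1, 1556)), -253359), -154415) = Add(Add(Rational(230873, 1556), -253359), -154415) = Add(Rational(-393995731, 1556), -154415) = Rational(-634265471, 1556)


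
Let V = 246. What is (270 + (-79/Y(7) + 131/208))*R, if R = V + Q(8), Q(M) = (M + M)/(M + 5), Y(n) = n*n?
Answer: 4406115989/66248 ≈ 66509.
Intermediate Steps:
Y(n) = n**2
Q(M) = 2*M/(5 + M) (Q(M) = (2*M)/(5 + M) = 2*M/(5 + M))
R = 3214/13 (R = 246 + 2*8/(5 + 8) = 246 + 2*8/13 = 246 + 2*8*(1/13) = 246 + 16/13 = 3214/13 ≈ 247.23)
(270 + (-79/Y(7) + 131/208))*R = (270 + (-79/(7**2) + 131/208))*(3214/13) = (270 + (-79/49 + 131*(1/208)))*(3214/13) = (270 + (-79*1/49 + 131/208))*(3214/13) = (270 + (-79/49 + 131/208))*(3214/13) = (270 - 10013/10192)*(3214/13) = (2741827/10192)*(3214/13) = 4406115989/66248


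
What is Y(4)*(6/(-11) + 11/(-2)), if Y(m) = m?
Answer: -266/11 ≈ -24.182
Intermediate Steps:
Y(4)*(6/(-11) + 11/(-2)) = 4*(6/(-11) + 11/(-2)) = 4*(6*(-1/11) + 11*(-1/2)) = 4*(-6/11 - 11/2) = 4*(-133/22) = -266/11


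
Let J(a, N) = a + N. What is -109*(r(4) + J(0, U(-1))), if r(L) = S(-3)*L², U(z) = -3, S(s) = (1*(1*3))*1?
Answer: -4905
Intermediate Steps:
S(s) = 3 (S(s) = (1*3)*1 = 3*1 = 3)
r(L) = 3*L²
J(a, N) = N + a
-109*(r(4) + J(0, U(-1))) = -109*(3*4² + (-3 + 0)) = -109*(3*16 - 3) = -109*(48 - 3) = -109*45 = -4905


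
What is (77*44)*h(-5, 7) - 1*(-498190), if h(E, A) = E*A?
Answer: 379610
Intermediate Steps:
h(E, A) = A*E
(77*44)*h(-5, 7) - 1*(-498190) = (77*44)*(7*(-5)) - 1*(-498190) = 3388*(-35) + 498190 = -118580 + 498190 = 379610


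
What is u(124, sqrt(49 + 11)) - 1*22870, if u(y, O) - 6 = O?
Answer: -22864 + 2*sqrt(15) ≈ -22856.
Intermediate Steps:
u(y, O) = 6 + O
u(124, sqrt(49 + 11)) - 1*22870 = (6 + sqrt(49 + 11)) - 1*22870 = (6 + sqrt(60)) - 22870 = (6 + 2*sqrt(15)) - 22870 = -22864 + 2*sqrt(15)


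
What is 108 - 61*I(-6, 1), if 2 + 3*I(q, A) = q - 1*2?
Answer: 934/3 ≈ 311.33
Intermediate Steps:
I(q, A) = -4/3 + q/3 (I(q, A) = -⅔ + (q - 1*2)/3 = -⅔ + (q - 2)/3 = -⅔ + (-2 + q)/3 = -⅔ + (-⅔ + q/3) = -4/3 + q/3)
108 - 61*I(-6, 1) = 108 - 61*(-4/3 + (⅓)*(-6)) = 108 - 61*(-4/3 - 2) = 108 - 61*(-10/3) = 108 + 610/3 = 934/3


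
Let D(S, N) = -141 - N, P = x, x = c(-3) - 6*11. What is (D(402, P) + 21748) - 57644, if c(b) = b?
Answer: -35968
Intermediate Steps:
x = -69 (x = -3 - 6*11 = -3 - 66 = -69)
P = -69
(D(402, P) + 21748) - 57644 = ((-141 - 1*(-69)) + 21748) - 57644 = ((-141 + 69) + 21748) - 57644 = (-72 + 21748) - 57644 = 21676 - 57644 = -35968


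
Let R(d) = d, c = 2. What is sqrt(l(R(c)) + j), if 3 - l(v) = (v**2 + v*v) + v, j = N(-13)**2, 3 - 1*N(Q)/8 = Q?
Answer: sqrt(16377) ≈ 127.97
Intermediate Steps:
N(Q) = 24 - 8*Q
j = 16384 (j = (24 - 8*(-13))**2 = (24 + 104)**2 = 128**2 = 16384)
l(v) = 3 - v - 2*v**2 (l(v) = 3 - ((v**2 + v*v) + v) = 3 - ((v**2 + v**2) + v) = 3 - (2*v**2 + v) = 3 - (v + 2*v**2) = 3 + (-v - 2*v**2) = 3 - v - 2*v**2)
sqrt(l(R(c)) + j) = sqrt((3 - 1*2 - 2*2**2) + 16384) = sqrt((3 - 2 - 2*4) + 16384) = sqrt((3 - 2 - 8) + 16384) = sqrt(-7 + 16384) = sqrt(16377)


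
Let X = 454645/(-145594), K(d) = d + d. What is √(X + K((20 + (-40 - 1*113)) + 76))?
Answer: I*√2482721447434/145594 ≈ 10.822*I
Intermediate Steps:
K(d) = 2*d
X = -454645/145594 (X = 454645*(-1/145594) = -454645/145594 ≈ -3.1227)
√(X + K((20 + (-40 - 1*113)) + 76)) = √(-454645/145594 + 2*((20 + (-40 - 1*113)) + 76)) = √(-454645/145594 + 2*((20 + (-40 - 113)) + 76)) = √(-454645/145594 + 2*((20 - 153) + 76)) = √(-454645/145594 + 2*(-133 + 76)) = √(-454645/145594 + 2*(-57)) = √(-454645/145594 - 114) = √(-17052361/145594) = I*√2482721447434/145594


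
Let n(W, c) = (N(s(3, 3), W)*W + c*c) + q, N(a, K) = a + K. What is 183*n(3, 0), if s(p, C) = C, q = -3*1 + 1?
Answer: 2928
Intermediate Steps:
q = -2 (q = -3 + 1 = -2)
N(a, K) = K + a
n(W, c) = -2 + c² + W*(3 + W) (n(W, c) = ((W + 3)*W + c*c) - 2 = ((3 + W)*W + c²) - 2 = (W*(3 + W) + c²) - 2 = (c² + W*(3 + W)) - 2 = -2 + c² + W*(3 + W))
183*n(3, 0) = 183*(-2 + 0² + 3*(3 + 3)) = 183*(-2 + 0 + 3*6) = 183*(-2 + 0 + 18) = 183*16 = 2928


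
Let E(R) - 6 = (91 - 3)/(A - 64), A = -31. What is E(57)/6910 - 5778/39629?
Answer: -1886933461/13007228525 ≈ -0.14507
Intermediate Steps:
E(R) = 482/95 (E(R) = 6 + (91 - 3)/(-31 - 64) = 6 + 88/(-95) = 6 + 88*(-1/95) = 6 - 88/95 = 482/95)
E(57)/6910 - 5778/39629 = (482/95)/6910 - 5778/39629 = (482/95)*(1/6910) - 5778*1/39629 = 241/328225 - 5778/39629 = -1886933461/13007228525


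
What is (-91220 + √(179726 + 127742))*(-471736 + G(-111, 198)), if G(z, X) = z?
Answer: 43041883340 - 943694*√76867 ≈ 4.2780e+10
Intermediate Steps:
(-91220 + √(179726 + 127742))*(-471736 + G(-111, 198)) = (-91220 + √(179726 + 127742))*(-471736 - 111) = (-91220 + √307468)*(-471847) = (-91220 + 2*√76867)*(-471847) = 43041883340 - 943694*√76867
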